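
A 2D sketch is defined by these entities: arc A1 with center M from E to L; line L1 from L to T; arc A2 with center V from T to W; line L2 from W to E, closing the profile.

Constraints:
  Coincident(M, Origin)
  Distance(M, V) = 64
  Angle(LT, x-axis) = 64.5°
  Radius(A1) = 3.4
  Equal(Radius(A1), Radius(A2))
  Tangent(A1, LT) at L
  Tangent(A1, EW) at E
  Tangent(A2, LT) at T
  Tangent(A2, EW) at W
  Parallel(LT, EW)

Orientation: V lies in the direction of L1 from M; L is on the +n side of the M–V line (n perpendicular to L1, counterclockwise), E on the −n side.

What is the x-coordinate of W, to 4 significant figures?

30.62

The slot axis is L1's direction at 64.5°, so u = (cos 64.5°, sin 64.5°) = (0.4305, 0.9026) and n = (−sin 64.5°, cos 64.5°) = (-0.9026, 0.4305). M is at the origin and V lies 64.0 along u from M, so V = 64.0·u = (27.55, 57.77). Tangency of A1 to both parallel lines with radius 3.4 puts L and E at M ± 3.4·n: L = (-3.069, 1.464), E = (3.069, -1.464). Equal radii place T and W the same way about V: T = V + 3.4·n = (24.48, 59.23), W = V − 3.4·n = (30.62, 56.30). So W.x = 30.62.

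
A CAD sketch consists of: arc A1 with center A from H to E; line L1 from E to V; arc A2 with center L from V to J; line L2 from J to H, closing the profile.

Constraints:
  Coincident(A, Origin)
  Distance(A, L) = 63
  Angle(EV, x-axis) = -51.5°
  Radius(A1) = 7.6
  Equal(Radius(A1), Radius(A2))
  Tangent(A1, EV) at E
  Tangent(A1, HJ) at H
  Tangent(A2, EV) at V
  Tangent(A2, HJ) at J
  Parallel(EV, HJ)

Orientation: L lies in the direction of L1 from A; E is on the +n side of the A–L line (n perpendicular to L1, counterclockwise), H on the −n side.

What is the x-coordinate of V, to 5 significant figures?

45.166

The slot axis is L1's direction at -51.5°, so u = (cos -51.5°, sin -51.5°) = (0.62251, -0.78261) and n = (−sin -51.5°, cos -51.5°) = (0.78261, 0.62251). A is at the origin and L lies 63.0 along u from A, so L = 63.0·u = (39.218, -49.304). Tangency of A1 to both parallel lines with radius 7.6 puts E and H at A ± 7.6·n: E = (5.9478, 4.7311), H = (-5.9478, -4.7311). Equal radii place V and J the same way about L: V = L + 7.6·n = (45.166, -44.573), J = L − 7.6·n = (33.271, -54.035). So V.x = 45.166.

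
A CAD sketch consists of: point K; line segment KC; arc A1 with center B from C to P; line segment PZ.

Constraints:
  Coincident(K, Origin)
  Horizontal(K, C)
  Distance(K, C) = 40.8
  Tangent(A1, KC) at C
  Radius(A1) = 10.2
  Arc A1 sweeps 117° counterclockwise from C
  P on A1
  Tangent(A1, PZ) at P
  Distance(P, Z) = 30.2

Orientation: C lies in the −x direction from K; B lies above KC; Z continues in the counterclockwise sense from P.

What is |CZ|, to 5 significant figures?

41.994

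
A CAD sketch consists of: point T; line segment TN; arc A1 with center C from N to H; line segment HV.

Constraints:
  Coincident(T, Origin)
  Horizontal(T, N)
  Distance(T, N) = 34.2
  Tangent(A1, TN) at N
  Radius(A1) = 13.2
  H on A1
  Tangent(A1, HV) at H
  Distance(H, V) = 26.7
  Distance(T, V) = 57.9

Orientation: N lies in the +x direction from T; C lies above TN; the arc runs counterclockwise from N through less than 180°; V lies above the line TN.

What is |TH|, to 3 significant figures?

49.8

T is at the origin; T and N share the same y with |TN| = 34.2 and N on the +x side, so N = (34.2, 0.00). Since A1 is tangent to TN there, CN ⟂ TN, so C = N + (0, 13.2) = (34.2, 13.2). Since CH ⟂ HV (tangency), |CV| = √(13.2² + 26.7²) = 29.8 regardless of where H sits on A1. So V lies on both circle(T, 57.9) and circle(C, 29.8); the above-TN intersection is V = (39.3, 42.6). H is the foot of the tangent from V: H = (46.9, 17.0).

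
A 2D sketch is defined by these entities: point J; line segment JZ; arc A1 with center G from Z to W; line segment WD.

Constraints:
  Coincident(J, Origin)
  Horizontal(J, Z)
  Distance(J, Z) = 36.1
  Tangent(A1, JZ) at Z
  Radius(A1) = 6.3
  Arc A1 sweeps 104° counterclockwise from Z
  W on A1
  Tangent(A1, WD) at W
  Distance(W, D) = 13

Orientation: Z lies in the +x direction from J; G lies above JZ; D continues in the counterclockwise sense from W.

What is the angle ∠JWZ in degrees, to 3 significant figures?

41.5°

J is at the origin; J and Z share the same y with |JZ| = 36.1 and Z on the +x side, so Z = (36.1, 0.00). The tangent condition forces GZ to be normal to JZ, so G = Z + (0, 6.3) = (36.1, 6.30). On A1, Z sits at bearing -90° from G; a 104° counterclockwise sweep puts W at bearing 14°, so W = G + 6.3·(cos 14°, sin 14°) = (42.2, 7.82). Then cos ∠JWZ = WJ·WZ / (|WJ||WZ|), giving 41.5°.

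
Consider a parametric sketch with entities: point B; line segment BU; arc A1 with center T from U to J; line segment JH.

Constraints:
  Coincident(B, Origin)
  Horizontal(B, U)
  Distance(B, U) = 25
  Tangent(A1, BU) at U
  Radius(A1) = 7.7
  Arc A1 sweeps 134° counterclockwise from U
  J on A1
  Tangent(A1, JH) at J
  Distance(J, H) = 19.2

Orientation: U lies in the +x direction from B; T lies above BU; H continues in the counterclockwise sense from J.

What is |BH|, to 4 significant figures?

31.90

B is at the origin; B and U share the same y with |BU| = 25.0 and U on the +x side, so U = (25.00, 0.000). The tangent condition forces TU to be normal to BU, so T = U + (0, 7.7) = (25.00, 7.700). On A1, U sits at bearing -90° from T; a 134° counterclockwise sweep puts J at bearing 44°, so J = T + 7.7·(cos 44°, sin 44°) = (30.54, 13.05). A1 meets JH tangentially, so TJ is at right angles to JH, so JH runs along (−sin 44°, cos 44°); with |JH| = 19.2, H = (17.20, 26.86). Then |BH| = |H − B| = 31.90.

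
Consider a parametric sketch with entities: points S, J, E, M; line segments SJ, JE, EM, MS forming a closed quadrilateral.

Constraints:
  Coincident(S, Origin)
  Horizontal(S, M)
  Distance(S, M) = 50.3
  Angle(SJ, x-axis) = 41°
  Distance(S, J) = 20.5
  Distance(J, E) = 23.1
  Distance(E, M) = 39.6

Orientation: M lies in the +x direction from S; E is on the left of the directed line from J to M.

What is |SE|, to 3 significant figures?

43.2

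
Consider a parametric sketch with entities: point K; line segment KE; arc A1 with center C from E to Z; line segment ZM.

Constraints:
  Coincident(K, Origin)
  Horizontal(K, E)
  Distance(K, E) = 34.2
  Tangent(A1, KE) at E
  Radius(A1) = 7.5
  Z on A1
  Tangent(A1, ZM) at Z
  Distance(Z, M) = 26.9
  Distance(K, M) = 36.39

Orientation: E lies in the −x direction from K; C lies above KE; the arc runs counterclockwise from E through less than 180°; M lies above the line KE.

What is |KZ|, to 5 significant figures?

27.546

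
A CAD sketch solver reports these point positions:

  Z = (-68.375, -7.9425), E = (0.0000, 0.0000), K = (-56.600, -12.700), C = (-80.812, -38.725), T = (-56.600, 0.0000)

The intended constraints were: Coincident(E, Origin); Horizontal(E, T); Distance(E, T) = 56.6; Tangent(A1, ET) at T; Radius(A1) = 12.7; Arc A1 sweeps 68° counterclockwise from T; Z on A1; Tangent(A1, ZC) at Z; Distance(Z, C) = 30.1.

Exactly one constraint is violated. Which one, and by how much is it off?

Distance(Z, C) = 30.1 — off by 3.10.

E = (0.00, 0.00) ✓; E.y = 0.00, T.y = 0.00 ✓; |ET| = 56.60 ✓; ∠(KT, TE) = 90.00° ✓; |KT| = 12.70 ✓; bearing(K→Z) − bearing(K→T) = 68.00° ✓; |KZ| = 12.70 ✓; ∠(KZ, ZC) = 90.00° ✓; |ZC| = 33.20 ✗.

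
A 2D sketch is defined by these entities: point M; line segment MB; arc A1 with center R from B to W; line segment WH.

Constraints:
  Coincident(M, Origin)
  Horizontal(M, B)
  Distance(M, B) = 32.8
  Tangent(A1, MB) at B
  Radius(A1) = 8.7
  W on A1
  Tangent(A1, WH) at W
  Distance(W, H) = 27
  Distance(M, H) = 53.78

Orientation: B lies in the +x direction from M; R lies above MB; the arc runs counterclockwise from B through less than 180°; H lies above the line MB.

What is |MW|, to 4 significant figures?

42.50

Checks: M.y = 0.00, B.y = 0.00 ✓; |RW| = 8.700 ✓; ∠(RW, WH) = 90.00° ✓; |WH| = 27.00 ✓; |MH| = 53.78 ✓.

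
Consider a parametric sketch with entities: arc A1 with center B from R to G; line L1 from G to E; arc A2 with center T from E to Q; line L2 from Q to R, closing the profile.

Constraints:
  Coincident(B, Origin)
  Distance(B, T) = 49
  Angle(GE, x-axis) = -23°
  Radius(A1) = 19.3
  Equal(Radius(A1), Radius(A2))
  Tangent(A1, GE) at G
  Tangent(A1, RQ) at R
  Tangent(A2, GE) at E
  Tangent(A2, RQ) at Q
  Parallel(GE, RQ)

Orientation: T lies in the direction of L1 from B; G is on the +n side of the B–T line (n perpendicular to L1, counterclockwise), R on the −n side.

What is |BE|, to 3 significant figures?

52.7

The slot axis is L1's direction at -23.0°, so u = (cos -23.0°, sin -23.0°) = (0.921, -0.391) and n = (−sin -23.0°, cos -23.0°) = (0.391, 0.921). B is at the origin and T lies 49.0 along u from B, so T = 49.0·u = (45.1, -19.1). Tangency of A1 to both parallel lines with radius 19.3 puts G and R at B ± 19.3·n: G = (7.54, 17.8), R = (-7.54, -17.8). Equal radii place E and Q the same way about T: E = T + 19.3·n = (52.6, -1.38), Q = T − 19.3·n = (37.6, -36.9). Then |BE| = |E − B| = 52.7.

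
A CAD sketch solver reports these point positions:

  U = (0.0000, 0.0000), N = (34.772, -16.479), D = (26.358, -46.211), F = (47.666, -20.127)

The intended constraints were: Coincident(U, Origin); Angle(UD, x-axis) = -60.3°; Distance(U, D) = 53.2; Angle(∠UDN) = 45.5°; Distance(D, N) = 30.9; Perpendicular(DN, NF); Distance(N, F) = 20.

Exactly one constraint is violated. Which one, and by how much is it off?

Distance(N, F) = 20 — off by 6.60.

U = (0.00, 0.00) ✓; UD at -60.30° ✓; |UD| = 53.20 ✓; ∠UDN = 45.50° ✓; |DN| = 30.90 ✓; ∠(DN, NF) = 90.00° ✓; |NF| = 13.40 ✗.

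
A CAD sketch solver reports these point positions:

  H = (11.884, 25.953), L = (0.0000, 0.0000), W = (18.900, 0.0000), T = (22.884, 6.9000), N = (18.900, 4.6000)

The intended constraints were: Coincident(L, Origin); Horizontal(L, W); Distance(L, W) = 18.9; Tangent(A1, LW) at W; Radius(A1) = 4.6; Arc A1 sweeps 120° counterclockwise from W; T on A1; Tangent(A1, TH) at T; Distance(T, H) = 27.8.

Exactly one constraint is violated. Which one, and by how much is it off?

Distance(T, H) = 27.8 — off by 5.80.

L = (0.00, 0.00) ✓; L.y = 0.00, W.y = 0.00 ✓; |LW| = 18.90 ✓; ∠(NW, WL) = 90.00° ✓; |NW| = 4.600 ✓; bearing(N→T) − bearing(N→W) = 120.0° ✓; |NT| = 4.600 ✓; ∠(NT, TH) = 90.00° ✓; |TH| = 22.00 ✗.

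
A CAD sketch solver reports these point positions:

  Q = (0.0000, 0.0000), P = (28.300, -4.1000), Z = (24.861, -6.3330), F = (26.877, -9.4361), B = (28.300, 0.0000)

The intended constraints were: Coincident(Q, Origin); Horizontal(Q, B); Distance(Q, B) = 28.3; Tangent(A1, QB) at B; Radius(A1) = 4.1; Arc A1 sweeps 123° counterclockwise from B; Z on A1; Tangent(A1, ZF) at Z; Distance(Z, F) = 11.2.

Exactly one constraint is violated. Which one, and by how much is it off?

Distance(Z, F) = 11.2 — off by 7.50.

Q = (0.00, 0.00) ✓; Q.y = 0.00, B.y = 0.00 ✓; |QB| = 28.30 ✓; ∠(PB, BQ) = 90.00° ✓; |PB| = 4.100 ✓; bearing(P→Z) − bearing(P→B) = 123.0° ✓; |PZ| = 4.100 ✓; ∠(PZ, ZF) = 89.99° ✓; |ZF| = 3.700 ✗.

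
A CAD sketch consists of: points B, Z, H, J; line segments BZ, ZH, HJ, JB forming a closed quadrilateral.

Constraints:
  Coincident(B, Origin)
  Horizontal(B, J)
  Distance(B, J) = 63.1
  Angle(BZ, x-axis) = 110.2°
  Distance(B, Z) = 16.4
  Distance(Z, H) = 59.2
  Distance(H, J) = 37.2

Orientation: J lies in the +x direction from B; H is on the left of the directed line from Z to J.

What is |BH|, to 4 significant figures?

61.17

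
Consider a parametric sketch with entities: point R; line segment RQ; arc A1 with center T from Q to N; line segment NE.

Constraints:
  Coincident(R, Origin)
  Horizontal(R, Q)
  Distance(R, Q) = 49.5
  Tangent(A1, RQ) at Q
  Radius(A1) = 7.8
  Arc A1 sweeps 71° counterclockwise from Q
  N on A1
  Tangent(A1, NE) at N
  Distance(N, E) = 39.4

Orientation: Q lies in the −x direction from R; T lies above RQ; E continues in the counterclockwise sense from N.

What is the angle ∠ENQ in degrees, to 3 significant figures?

145°

On A1, Q sits at bearing -90° from T; a 71° counterclockwise sweep puts N at bearing -19°, so N = T + 7.8·(cos -19°, sin -19°) = (-42.1, 5.26). The tangent condition forces TN to be normal to NE, so NE runs along (−sin -19°, cos -19°); with |NE| = 39.4, E = (-29.3, 42.5). Then cos ∠ENQ = NE·NQ / (|NE||NQ|), giving 145°.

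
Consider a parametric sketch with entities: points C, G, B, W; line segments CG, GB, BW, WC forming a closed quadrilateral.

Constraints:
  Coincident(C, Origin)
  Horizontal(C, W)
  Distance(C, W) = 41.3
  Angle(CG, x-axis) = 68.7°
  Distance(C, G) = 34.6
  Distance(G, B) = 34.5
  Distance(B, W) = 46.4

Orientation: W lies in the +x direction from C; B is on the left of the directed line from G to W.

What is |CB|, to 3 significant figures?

63.9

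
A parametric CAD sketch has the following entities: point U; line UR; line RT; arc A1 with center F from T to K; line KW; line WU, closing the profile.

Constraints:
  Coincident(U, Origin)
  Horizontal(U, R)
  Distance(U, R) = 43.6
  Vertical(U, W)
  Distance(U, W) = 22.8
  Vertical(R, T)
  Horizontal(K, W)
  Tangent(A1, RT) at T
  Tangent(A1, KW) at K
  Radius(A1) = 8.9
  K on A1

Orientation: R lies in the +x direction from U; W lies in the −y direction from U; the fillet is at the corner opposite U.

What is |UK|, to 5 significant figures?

41.520

The virtual corner opposite U is at (43.600, -22.800). Since A1 is tangent to RT there, FT ⟂ RT and tangency of A1 to KW means the radius FK is perpendicular to KW, with radius 8.9, so the center F sits 8.9 in from both sides at F = (34.700, -13.900). That places the tangent points at T = (43.600, -13.900) on RT and K = (34.700, -22.800) on KW. Then |UK| = |K − U| = 41.520.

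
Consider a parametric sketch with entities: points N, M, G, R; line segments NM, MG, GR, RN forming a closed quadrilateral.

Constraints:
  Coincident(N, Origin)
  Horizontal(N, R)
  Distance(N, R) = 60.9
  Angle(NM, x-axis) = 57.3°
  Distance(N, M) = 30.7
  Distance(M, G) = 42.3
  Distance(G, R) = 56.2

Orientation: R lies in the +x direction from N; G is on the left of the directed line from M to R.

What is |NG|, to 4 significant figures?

72.44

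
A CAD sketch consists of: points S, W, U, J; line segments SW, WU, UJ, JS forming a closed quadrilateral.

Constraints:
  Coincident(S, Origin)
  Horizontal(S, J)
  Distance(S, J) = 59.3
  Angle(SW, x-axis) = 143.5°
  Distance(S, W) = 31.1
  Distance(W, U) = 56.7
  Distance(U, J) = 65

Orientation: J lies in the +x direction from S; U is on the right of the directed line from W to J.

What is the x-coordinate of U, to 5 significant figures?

2.2811

Checks: |WU| = 56.70 ✓; |UJ| = 65.00 ✓.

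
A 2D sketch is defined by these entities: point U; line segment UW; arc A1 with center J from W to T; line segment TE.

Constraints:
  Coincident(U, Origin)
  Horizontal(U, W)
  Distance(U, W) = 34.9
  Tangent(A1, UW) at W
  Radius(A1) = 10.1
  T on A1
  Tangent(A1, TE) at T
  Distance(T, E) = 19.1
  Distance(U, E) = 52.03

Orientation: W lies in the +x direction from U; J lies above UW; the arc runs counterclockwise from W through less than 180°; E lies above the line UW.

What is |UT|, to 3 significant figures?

46.4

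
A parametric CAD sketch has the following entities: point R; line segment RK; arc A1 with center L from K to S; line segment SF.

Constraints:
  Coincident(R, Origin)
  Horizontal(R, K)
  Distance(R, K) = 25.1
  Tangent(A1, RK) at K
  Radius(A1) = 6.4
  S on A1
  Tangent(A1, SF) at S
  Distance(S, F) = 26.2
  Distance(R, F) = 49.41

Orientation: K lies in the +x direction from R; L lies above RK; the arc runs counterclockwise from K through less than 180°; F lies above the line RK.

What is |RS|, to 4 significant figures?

31.38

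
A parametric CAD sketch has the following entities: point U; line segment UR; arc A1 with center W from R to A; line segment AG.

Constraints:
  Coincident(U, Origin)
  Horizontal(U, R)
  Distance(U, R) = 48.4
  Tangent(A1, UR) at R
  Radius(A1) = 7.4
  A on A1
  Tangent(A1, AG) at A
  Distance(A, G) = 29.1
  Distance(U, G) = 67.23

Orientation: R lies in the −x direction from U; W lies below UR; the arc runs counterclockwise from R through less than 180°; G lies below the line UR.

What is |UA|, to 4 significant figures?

56.26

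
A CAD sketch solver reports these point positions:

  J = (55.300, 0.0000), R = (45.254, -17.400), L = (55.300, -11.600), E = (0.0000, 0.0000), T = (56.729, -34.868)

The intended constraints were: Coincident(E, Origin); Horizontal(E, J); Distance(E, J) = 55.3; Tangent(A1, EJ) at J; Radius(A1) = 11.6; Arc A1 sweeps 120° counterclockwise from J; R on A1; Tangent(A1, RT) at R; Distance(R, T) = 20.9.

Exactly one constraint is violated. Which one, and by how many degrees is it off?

Tangent(A1, RT) at R — off by 3.30°.

E = (0.00, 0.00) ✓; E.y = 0.00, J.y = 0.00 ✓; |EJ| = 55.30 ✓; ∠(LJ, JE) = 90.00° ✓; |LJ| = 11.60 ✓; bearing(L→R) − bearing(L→J) = 120.0° ✓; |LR| = 11.60 ✓; ∠(LR, RT) = 86.70° ✗; |RT| = 20.90 ✓.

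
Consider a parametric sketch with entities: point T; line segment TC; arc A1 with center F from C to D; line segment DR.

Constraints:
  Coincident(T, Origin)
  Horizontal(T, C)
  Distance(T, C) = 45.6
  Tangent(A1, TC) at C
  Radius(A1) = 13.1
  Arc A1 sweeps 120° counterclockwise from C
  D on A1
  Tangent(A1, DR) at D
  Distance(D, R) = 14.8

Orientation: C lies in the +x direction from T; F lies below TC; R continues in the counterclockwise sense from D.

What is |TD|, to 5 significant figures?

39.491

T is at the origin; T and C share the same y with |TC| = 45.6 and C on the +x side, so C = (45.600, 0.0000). A1 meets TC tangentially, so FC is at right angles to TC, so F = C + (0, -13.1) = (45.600, -13.100). On A1, C sits at bearing 90° from F; a 120° counterclockwise sweep puts D at bearing 210°, so D = F + 13.1·(cos 210°, sin 210°) = (34.255, -19.650). Then |TD| = |D − T| = 39.491.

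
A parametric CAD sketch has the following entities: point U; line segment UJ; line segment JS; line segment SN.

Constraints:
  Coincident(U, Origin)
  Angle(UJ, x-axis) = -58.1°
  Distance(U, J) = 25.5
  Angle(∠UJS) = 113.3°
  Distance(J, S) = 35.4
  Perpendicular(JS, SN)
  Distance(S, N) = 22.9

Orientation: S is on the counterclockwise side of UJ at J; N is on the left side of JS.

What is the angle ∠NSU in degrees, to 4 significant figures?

62.76°

U is at the origin; UJ runs at -58.1° with length 25.5, so J = 25.5·(cos -58.1°, sin -58.1°) = (13.48, -21.65). ∠UJS = 113.3°, so JS runs at -58.1° + (180° − 113.3°) = 8.600° from the x-axis; with |JS| = 35.4, S = J + 35.4·(cos 8.600°, sin 8.600°) = (48.48, -16.36). JS is perpendicular to SN; with |SN| = 22.9 on the left of JS, N = S + 22.9·(-0.1495, 0.9888) = (45.05, 6.287). Then cos ∠NSU = SN·SU / (|SN||SU|), giving 62.76°.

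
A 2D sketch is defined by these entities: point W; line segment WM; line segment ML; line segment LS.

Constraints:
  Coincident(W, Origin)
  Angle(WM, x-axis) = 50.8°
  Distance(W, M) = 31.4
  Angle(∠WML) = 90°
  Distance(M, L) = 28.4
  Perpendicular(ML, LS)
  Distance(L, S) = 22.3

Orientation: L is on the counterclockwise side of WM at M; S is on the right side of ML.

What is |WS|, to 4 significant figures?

60.75

W is at the origin; WM runs at 50.8° with length 31.4, so M = 31.4·(cos 50.8°, sin 50.8°) = (19.85, 24.33). ∠WML = 90.0°, so ML runs at 50.8° + (180° − 90.0°) = 140.8° from the x-axis; with |ML| = 28.4, L = M + 28.4·(cos 140.8°, sin 140.8°) = (-2.163, 42.28). The perpendicularity gives LS at right angles to ML; with |LS| = 22.3 on the right of ML, S = L + 22.3·(0.6320, 0.7749) = (11.93, 59.56). Then |WS| = |S − W| = 60.75.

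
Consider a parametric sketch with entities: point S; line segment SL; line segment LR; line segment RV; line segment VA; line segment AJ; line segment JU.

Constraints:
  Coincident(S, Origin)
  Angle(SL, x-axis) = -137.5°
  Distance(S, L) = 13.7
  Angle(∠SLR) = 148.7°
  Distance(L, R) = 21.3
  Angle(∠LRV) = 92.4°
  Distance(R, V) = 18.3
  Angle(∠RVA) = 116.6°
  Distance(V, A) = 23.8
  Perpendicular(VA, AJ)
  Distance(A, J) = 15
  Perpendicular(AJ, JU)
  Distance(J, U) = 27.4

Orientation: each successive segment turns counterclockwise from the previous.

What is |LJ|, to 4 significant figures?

17.76

∠RVA = 116.6° gives VA at 44.80° from the x-axis; with |VA| = 23.8, A = (18.19, -18.78). VA ⟂ AJ, so AJ runs at 134.8°; with |AJ| = 15.0, J = (7.619, -8.133). Then |LJ| = |J − L| = 17.76.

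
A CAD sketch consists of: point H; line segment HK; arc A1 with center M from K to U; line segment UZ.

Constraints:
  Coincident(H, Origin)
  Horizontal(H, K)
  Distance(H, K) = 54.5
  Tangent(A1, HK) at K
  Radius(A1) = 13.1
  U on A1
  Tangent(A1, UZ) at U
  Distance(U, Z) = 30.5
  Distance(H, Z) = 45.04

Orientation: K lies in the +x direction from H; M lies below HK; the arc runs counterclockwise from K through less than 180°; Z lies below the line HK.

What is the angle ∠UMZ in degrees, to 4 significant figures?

66.76°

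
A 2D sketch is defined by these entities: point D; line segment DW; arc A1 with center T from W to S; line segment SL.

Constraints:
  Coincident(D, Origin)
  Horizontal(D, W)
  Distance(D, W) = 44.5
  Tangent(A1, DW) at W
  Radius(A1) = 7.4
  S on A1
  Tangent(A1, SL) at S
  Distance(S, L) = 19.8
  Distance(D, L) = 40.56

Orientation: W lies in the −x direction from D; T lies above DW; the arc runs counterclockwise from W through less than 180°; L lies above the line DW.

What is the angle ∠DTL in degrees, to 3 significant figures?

64.0°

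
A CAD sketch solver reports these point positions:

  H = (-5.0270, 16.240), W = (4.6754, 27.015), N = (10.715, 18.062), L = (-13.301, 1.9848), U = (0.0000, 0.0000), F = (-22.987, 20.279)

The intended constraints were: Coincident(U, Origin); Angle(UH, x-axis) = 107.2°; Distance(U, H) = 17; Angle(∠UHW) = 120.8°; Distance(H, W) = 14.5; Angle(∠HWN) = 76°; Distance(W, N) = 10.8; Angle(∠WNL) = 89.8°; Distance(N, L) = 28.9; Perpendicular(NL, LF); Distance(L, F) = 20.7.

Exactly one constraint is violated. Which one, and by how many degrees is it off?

Perpendicular(NL, LF) — off by 5.90°.

U = (0.00, 0.00) ✓; UH at 107.2° ✓; |UH| = 17.00 ✓; ∠UHW = 120.8° ✓; |HW| = 14.50 ✓; ∠HWN = 76.00° ✓; |WN| = 10.80 ✓; ∠WNL = 89.80° ✓; |NL| = 28.90 ✓; ∠(NL, LF) = 95.90° ✗; |LF| = 20.70 ✓.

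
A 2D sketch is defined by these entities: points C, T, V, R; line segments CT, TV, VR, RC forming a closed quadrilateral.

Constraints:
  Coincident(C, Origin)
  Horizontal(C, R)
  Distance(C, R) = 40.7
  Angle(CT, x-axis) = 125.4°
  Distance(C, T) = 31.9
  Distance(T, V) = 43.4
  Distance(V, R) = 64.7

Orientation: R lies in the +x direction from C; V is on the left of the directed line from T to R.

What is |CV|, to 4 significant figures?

58.70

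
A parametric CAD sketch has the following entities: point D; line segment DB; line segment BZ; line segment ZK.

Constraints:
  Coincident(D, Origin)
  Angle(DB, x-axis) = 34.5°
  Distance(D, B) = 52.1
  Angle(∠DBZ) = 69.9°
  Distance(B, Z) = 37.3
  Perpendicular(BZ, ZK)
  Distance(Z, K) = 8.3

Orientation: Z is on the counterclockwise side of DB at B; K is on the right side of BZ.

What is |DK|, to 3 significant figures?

60.4

∠DBZ = 69.9°, so BZ runs at 34.5° + (180° − 69.9°) = 145° from the x-axis; with |BZ| = 37.3, Z = B + 37.3·(cos 145°, sin 145°) = (12.5, 51.1). The perpendicularity gives ZK at right angles to BZ; with |ZK| = 8.3 on the right of BZ, K = Z + 8.3·(0.579, 0.815) = (17.3, 57.9). Then |DK| = |K − D| = 60.4.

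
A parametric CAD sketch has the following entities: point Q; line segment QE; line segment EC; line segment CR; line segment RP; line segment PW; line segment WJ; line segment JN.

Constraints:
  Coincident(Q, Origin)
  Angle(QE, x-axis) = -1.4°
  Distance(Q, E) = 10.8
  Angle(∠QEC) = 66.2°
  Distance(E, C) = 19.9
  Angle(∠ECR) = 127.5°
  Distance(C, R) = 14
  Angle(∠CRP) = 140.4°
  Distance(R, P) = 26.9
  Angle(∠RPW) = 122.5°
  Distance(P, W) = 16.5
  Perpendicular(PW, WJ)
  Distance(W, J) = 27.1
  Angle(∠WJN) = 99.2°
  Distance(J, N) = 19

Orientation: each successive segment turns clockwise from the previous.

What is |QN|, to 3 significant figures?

9.82

Q is at the origin; QE runs at -1.4° with length 10.8, so E = (10.8, -0.264). ∠QEC = 66.2° gives EC at -115° from the x-axis; with |EC| = 19.9, C = (2.32, -18.3). ∠ECR = 127.5° gives CR at -168° from the x-axis; with |CR| = 14.0, R = (-11.4, -21.3). ∠CRP = 140.4° gives RP at 153° from the x-axis; with |RP| = 26.9, P = (-35.3, -8.91). ∠RPW = 122.5° gives PW at 95.2° from the x-axis; with |PW| = 16.5, W = (-36.8, 7.52). PW is perpendicular to WJ, so WJ runs at 5.20°; with |WJ| = 27.1, J = (-9.77, 9.97). ∠WJN = 99.2° gives JN at -75.6° from the x-axis; with |JN| = 19.0, N = (-5.04, -8.43). Then |QN| = |N − Q| = 9.82.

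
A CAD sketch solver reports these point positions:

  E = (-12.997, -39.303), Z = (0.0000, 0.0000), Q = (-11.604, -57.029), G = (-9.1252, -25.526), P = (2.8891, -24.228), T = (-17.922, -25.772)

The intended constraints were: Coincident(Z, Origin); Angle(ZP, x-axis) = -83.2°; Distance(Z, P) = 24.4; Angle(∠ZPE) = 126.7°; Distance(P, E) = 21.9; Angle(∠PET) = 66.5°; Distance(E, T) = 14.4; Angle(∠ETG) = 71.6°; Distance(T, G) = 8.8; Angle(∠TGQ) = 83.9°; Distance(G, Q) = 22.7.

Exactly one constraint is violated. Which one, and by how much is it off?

Distance(G, Q) = 22.7 — off by 8.90.

Z = (0.00, 0.00) ✓; ZP at -83.20° ✓; |ZP| = 24.40 ✓; ∠ZPE = 126.7° ✓; |PE| = 21.90 ✓; ∠PET = 66.50° ✓; |ET| = 14.40 ✓; ∠ETG = 71.60° ✓; |TG| = 8.800 ✓; ∠TGQ = 83.90° ✓; |GQ| = 31.60 ✗.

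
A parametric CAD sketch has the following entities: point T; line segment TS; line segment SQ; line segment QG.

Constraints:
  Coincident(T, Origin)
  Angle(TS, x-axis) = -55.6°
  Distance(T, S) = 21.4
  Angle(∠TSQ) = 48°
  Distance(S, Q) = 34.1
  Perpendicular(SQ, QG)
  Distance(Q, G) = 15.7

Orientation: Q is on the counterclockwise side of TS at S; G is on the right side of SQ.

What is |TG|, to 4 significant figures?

37.28

T is at the origin; TS runs at -55.6° with length 21.4, so S = 21.4·(cos -55.6°, sin -55.6°) = (12.09, -17.66). ∠TSQ = 48.0°, so SQ runs at -55.6° + (180° − 48.0°) = 76.40° from the x-axis; with |SQ| = 34.1, Q = S + 34.1·(cos 76.40°, sin 76.40°) = (20.11, 15.49). SQ ⟂ QG; with |QG| = 15.7 on the right of SQ, G = Q + 15.7·(0.9720, -0.2351) = (35.37, 11.79). Then |TG| = |G − T| = 37.28.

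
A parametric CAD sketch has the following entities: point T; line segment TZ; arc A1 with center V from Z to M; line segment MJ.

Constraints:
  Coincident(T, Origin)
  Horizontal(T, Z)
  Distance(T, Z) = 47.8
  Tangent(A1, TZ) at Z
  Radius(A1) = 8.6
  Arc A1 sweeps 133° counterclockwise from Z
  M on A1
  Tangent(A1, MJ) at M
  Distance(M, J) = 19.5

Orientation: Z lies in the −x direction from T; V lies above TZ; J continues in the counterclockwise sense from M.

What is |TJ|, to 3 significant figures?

61.9

T is at the origin; TZ is horizontal with |TZ| = 47.8 and Z on the −x side, so Z = (-47.8, 0.00). The tangent condition forces VZ to be normal to TZ, so V = Z + (0, 8.6) = (-47.8, 8.60). On A1, Z sits at bearing -90° from V; a 133° counterclockwise sweep puts M at bearing 43°, so M = V + 8.6·(cos 43°, sin 43°) = (-41.5, 14.5). Tangency of A1 to MJ means the radius VM is perpendicular to MJ, so MJ runs along (−sin 43°, cos 43°); with |MJ| = 19.5, J = (-54.8, 28.7). Then |TJ| = |J − T| = 61.9.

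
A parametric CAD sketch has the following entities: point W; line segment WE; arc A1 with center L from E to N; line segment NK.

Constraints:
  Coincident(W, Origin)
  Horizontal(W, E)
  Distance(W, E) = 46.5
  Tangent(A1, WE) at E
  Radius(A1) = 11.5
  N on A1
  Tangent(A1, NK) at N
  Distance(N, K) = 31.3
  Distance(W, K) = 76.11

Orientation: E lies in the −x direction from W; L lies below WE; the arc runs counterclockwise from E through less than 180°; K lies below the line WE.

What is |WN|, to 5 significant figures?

58.293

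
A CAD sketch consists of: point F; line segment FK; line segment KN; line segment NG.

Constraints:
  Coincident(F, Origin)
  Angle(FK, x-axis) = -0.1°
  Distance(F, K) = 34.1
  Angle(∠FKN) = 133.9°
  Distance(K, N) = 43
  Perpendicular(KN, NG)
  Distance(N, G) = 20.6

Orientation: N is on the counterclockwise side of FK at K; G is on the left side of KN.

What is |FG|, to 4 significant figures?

66.76

F is at the origin; FK runs at -0.1° with length 34.1, so K = 34.1·(cos -0.1°, sin -0.1°) = (34.10, -0.05952). ∠FKN = 133.9°, so KN runs at -0.1° + (180° − 133.9°) = 46.00° from the x-axis; with |KN| = 43.0, N = K + 43.0·(cos 46.00°, sin 46.00°) = (63.97, 30.87). The perpendicularity gives NG at right angles to KN; with |NG| = 20.6 on the left of KN, G = N + 20.6·(-0.7193, 0.6947) = (49.15, 45.18). Then |FG| = |G − F| = 66.76.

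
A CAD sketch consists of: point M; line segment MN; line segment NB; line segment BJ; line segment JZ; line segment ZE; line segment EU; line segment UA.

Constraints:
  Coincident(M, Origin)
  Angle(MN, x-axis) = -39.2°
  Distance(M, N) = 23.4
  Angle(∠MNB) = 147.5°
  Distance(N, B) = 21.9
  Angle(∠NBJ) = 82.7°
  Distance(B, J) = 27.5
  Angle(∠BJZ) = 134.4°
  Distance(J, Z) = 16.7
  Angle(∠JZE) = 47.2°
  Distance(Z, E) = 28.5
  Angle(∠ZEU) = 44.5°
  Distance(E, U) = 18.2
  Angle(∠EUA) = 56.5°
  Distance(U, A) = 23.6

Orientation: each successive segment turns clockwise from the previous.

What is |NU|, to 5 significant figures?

30.173

∠JZE = 47.2° gives ZE at 12.600° from the x-axis; with |ZE| = 28.5, E = (12.083, -25.129). ∠ZEU = 44.5° gives EU at -122.90° from the x-axis; with |EU| = 18.2, U = (2.1969, -40.410). Then |NU| = |U − N| = 30.173.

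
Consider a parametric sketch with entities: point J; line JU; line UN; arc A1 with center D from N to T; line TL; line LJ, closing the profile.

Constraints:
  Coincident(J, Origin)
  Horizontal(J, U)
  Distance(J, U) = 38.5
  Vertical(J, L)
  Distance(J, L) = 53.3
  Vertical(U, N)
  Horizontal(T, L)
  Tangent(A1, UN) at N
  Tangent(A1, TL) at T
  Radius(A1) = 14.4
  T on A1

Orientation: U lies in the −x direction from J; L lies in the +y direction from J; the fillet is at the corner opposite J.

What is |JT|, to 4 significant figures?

58.50

J is at the origin; JU is horizontal with |JU| = 38.5 and U on the −x side, so U = (-38.50, 0.000). JL is vertical with |JL| = 53.3 and L on the +y side, so L = (0.000, 53.30). The virtual corner opposite J is at (-38.50, 53.30). Since A1 is tangent to UN there, DN ⟂ UN and the tangent condition forces DT to be normal to TL, with radius 14.4, so the center D sits 14.4 in from both sides at D = (-24.10, 38.90). That places the tangent points at N = (-38.50, 38.90) on UN and T = (-24.10, 53.30) on TL. Then |JT| = |T − J| = 58.50.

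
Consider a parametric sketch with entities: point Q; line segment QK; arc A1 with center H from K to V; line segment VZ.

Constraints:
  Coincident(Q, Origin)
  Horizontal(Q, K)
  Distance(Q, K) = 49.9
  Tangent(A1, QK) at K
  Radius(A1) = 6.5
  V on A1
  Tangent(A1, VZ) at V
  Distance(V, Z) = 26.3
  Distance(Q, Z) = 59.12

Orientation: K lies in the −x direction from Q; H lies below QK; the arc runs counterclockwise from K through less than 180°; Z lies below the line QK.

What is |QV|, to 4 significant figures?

56.75

Checks: |HV| = 6.500 ✓; ∠(HV, VZ) = 90.00° ✓; |VZ| = 26.30 ✓; |QZ| = 59.12 ✓.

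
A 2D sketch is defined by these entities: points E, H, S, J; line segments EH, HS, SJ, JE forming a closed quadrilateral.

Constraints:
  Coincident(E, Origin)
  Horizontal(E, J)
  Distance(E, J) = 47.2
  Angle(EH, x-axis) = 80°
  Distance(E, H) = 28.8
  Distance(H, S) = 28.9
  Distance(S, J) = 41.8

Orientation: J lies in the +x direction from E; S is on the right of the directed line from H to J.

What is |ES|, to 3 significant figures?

5.43

E is at the origin; EJ is horizontal with |EJ| = 47.2 and J in +x, so J = (47.2, 0). EH runs at 80.0° with |EH| = 28.8, so H = (5.00, 28.4). S is determined by |HS| = 28.9 and |SJ| = 41.8 together: it lies at the intersection of circle(H, 28.9) and circle(J, 41.8). With |HJ| = 50.8, the foot of the radical line on HJ is 16.5 from H and the perpendicular offset is √(28.9² − 16.5²) = 23.8. Taking the right-of-HJ solution: S = (5.40, -0.535).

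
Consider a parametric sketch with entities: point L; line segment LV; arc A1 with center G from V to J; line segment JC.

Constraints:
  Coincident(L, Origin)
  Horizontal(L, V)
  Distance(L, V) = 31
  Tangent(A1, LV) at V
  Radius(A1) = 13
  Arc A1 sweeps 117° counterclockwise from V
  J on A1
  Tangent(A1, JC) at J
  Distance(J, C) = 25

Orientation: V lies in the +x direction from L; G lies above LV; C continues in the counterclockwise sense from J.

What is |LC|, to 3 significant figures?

51.7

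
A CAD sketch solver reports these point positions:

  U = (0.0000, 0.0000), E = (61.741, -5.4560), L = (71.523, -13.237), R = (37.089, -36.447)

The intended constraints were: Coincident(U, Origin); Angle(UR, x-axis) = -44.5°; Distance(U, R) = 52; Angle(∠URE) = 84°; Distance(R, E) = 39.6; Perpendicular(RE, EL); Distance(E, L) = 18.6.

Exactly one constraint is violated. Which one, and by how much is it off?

Distance(E, L) = 18.6 — off by 6.10.

U = (0.00, 0.00) ✓; UR at -44.50° ✓; |UR| = 52.00 ✓; ∠URE = 84.00° ✓; |RE| = 39.60 ✓; ∠(RE, EL) = 90.00° ✓; |EL| = 12.50 ✗.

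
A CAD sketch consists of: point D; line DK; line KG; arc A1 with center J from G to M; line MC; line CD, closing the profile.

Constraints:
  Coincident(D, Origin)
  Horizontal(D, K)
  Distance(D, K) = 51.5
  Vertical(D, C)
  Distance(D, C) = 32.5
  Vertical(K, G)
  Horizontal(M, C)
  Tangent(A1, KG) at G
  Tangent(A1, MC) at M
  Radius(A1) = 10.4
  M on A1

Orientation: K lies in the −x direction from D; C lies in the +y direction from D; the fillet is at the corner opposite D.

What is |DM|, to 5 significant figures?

52.397

The virtual corner opposite D is at (-51.500, 32.500). Tangency of A1 to KG means the radius JG is perpendicular to KG and tangency of A1 to MC means the radius JM is perpendicular to MC, with radius 10.4, so the center J sits 10.4 in from both sides at J = (-41.100, 22.100). That places the tangent points at G = (-51.500, 22.100) on KG and M = (-41.100, 32.500) on MC. Then |DM| = |M − D| = 52.397.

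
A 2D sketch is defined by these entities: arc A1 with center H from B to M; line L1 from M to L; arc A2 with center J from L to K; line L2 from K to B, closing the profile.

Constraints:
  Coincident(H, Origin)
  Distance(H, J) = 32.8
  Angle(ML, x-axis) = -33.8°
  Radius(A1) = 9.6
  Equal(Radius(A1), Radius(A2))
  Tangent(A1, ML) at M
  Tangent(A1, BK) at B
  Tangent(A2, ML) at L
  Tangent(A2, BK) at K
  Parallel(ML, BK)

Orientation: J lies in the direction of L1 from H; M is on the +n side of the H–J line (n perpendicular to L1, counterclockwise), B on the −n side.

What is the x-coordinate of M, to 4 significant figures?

5.340

The slot axis is L1's direction at -33.8°, so u = (cos -33.8°, sin -33.8°) = (0.8310, -0.5563) and n = (−sin -33.8°, cos -33.8°) = (0.5563, 0.8310). H is at the origin and J lies 32.8 along u from H, so J = 32.8·u = (27.26, -18.25). Tangency of A1 to both parallel lines with radius 9.6 puts M and B at H ± 9.6·n: M = (5.340, 7.977), B = (-5.340, -7.977). So M.x = 5.340.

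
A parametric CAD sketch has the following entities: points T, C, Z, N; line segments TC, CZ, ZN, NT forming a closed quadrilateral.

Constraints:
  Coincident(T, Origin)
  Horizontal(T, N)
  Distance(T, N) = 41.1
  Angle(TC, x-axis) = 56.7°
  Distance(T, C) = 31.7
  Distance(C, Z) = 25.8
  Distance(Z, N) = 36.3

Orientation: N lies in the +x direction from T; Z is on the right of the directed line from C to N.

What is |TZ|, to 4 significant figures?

6.327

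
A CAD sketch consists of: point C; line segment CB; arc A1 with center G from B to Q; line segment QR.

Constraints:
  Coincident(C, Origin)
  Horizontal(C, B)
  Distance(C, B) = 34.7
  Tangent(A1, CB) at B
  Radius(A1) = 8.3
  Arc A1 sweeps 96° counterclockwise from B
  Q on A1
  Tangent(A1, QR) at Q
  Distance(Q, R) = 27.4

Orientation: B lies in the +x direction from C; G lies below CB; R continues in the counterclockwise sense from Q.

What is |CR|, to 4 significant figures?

46.75

On A1, B sits at bearing 90° from G; a 96° counterclockwise sweep puts Q at bearing 186°, so Q = G + 8.3·(cos 186°, sin 186°) = (26.45, -9.168). The tangent condition forces GQ to be normal to QR, so QR runs along (−sin 186°, cos 186°); with |QR| = 27.4, R = (29.31, -36.42). Then |CR| = |R − C| = 46.75.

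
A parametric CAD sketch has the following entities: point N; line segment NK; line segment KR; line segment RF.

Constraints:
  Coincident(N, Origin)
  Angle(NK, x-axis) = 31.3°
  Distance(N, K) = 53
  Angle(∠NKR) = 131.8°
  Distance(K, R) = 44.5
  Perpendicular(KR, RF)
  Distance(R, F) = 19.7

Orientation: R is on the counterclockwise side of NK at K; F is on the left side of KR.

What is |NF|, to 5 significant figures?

82.248

∠NKR = 131.8°, so KR runs at 31.3° + (180° − 131.8°) = 79.500° from the x-axis; with |KR| = 44.5, R = K + 44.5·(cos 79.500°, sin 79.500°) = (53.396, 71.289). KR ⟂ RF; with |RF| = 19.7 on the left of KR, F = R + 19.7·(-0.98325, 0.18224) = (34.026, 74.879). Then |NF| = |F − N| = 82.248.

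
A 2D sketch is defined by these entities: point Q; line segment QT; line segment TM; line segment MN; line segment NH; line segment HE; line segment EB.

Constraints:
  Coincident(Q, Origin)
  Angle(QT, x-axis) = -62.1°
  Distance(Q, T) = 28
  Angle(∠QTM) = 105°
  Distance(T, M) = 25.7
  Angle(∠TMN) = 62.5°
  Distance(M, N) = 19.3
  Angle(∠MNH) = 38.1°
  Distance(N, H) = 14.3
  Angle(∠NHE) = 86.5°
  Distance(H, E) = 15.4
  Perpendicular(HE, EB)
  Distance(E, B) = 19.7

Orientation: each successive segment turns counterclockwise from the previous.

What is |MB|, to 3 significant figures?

21.6

∠NHE = 86.5° gives HE at 5.80° from the x-axis; with |HE| = 15.4, E = (41.5, -17.0). HE is perpendicular to EB, so EB runs at 95.8°; with |EB| = 19.7, B = (39.5, 2.56). Then |MB| = |B − M| = 21.6.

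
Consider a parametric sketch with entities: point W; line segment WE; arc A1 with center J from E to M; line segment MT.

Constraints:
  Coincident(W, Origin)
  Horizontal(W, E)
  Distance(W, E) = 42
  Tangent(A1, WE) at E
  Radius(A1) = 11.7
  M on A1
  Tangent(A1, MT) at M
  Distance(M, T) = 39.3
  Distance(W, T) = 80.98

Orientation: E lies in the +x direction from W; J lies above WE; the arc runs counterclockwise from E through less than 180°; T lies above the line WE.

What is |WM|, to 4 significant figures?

53.12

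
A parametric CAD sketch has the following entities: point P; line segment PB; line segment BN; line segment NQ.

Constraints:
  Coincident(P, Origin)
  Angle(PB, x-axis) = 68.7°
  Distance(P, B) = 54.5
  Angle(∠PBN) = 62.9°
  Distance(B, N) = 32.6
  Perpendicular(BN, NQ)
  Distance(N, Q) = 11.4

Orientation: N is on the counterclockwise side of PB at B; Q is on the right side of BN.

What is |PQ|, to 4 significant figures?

60.42

P is at the origin; PB runs at 68.7° with length 54.5, so B = 54.5·(cos 68.7°, sin 68.7°) = (19.80, 50.78). ∠PBN = 62.9°, so BN runs at 68.7° + (180° − 62.9°) = 185.8° from the x-axis; with |BN| = 32.6, N = B + 32.6·(cos 185.8°, sin 185.8°) = (-12.64, 47.48). The perpendicularity gives NQ at right angles to BN; with |NQ| = 11.4 on the right of BN, Q = N + 11.4·(-0.1011, 0.9949) = (-13.79, 58.82). Then |PQ| = |Q − P| = 60.42.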